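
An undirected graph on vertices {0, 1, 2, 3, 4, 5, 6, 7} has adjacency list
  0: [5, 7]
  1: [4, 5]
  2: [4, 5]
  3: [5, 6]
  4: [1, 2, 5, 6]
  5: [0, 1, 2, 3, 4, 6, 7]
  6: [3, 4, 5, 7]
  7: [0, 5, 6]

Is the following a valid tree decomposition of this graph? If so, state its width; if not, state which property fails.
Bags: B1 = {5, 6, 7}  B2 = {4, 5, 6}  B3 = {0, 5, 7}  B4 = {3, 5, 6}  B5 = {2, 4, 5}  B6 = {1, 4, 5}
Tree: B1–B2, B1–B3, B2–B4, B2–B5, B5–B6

Yes; width 2.

Vertex coverage: the bags together contain {0, 1, 2, 3, 4, 5, 6, 7}, the full vertex set. Edge coverage: each edge of G has both endpoints in at least one bag. Running intersection: for every vertex, the bags containing it form a connected subtree. All three properties hold, so this is a valid tree decomposition of width max|bag| − 1 = 2, and hence tw(G) ≤ 2.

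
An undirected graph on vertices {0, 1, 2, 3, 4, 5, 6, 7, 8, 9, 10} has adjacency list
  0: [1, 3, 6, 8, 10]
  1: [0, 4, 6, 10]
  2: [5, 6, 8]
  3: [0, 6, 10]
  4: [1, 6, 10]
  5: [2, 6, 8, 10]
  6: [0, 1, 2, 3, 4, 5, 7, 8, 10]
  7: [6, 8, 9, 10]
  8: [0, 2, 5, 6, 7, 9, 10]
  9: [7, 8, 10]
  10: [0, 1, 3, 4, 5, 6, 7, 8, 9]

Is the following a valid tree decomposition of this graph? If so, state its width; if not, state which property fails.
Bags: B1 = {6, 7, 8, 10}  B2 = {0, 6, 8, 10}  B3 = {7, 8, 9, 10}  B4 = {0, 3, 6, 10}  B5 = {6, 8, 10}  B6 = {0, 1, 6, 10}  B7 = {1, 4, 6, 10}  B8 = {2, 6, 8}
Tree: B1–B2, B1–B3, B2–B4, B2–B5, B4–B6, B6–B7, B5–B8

A tree decomposition must satisfy three properties: every vertex lies in some bag; for every edge, both endpoints lie together in some bag; and for every vertex, the bags containing it form a connected subtree. Here vertex 5 appears in no bag, so the decomposition is invalid.

No — vertex 5 appears in no bag.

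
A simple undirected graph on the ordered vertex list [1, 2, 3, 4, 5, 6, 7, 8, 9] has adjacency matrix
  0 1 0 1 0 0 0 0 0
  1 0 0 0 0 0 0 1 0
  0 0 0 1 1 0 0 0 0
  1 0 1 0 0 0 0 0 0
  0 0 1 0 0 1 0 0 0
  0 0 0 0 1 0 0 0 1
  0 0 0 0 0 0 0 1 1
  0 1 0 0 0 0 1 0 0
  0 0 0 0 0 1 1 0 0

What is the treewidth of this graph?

2

A width-2 tree decomposition is:
Bags: B1 = {1, 3, 4}  B2 = {1, 2, 3}  B3 = {2, 3, 8}  B4 = {3, 7, 8}  B5 = {3, 7, 9}  B6 = {3, 6, 9}  B7 = {3, 5, 6}
Tree: B1–B2, B2–B3, B3–B4, B4–B5, B5–B6, B6–B7
Every bag has size at most 3, so the width is 3 − 1 = 2 and tw(G) ≤ 2. For the lower bound, G contains the cycle 3–4–1–2–8–7–9–6–5–3, so G is not a forest; only forests have treewidth ≤ 1, hence tw(G) ≥ 2. The upper and lower bounds meet at 2, so that is the treewidth.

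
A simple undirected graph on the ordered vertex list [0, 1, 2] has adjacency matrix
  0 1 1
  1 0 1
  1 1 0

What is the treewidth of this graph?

2

A width-2 tree decomposition is:
Bags: B1 = {0, 1, 2}
Tree: (single bag)
A single bag containing all 3 vertices is trivially a valid decomposition of width 2. On the other hand G contains the 3-clique {0, 1, 2}. A clique must lie in a single bag of any decomposition, so no decomposition can have width below 2. Therefore the treewidth is 2.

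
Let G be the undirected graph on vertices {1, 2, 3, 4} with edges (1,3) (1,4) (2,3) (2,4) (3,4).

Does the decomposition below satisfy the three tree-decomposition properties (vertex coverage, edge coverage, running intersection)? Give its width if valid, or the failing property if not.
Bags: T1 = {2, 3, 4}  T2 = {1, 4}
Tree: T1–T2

A tree decomposition must satisfy three properties: every vertex lies in some bag; for every edge, both endpoints lie together in some bag; and for every vertex, the bags containing it form a connected subtree. Here edge (3,1) lies in no bag, so the decomposition is invalid.

No — edge (3,1) lies in no bag.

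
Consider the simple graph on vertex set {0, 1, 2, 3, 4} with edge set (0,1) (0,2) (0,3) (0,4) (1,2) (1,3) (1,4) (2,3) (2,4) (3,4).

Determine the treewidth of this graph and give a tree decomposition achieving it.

A single bag containing all 5 vertices is trivially a valid decomposition of width 4. Conversely, {0, 1, 2, 3, 4} is a clique of size 5, and the vertices of any clique must share a bag in every tree decomposition; so some bag has ≥ 5 vertices and tw(G) ≥ 4. Therefore the treewidth is 4.

Treewidth 4.
Bags: B1 = {0, 1, 2, 3, 4}
Tree: (single bag)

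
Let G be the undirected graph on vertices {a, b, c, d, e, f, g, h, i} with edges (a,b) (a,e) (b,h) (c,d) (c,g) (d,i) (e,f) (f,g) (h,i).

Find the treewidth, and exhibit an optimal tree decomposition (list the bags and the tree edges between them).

Each bag holds 3 vertices, so the decomposition has width 2, which upper-bounds the treewidth. The edges a–b–h–i–d–c–g–f–e–a form a cycle, so G is not a tree and its treewidth is at least 2. Hence tw(G) = 2 exactly.

Treewidth 2.
One such decomposition:
Bags: B1 = {a, b, h}  B2 = {a, h, i}  B3 = {a, d, i}  B4 = {a, c, d}  B5 = {a, c, g}  B6 = {a, f, g}  B7 = {a, e, f}
Tree: B1–B2, B2–B3, B3–B4, B4–B5, B5–B6, B6–B7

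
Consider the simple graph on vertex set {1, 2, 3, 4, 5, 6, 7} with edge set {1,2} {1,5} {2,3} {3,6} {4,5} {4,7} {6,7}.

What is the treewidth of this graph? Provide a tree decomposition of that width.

Each bag holds 3 vertices, so the decomposition has width 2, which upper-bounds the treewidth. For the lower bound, G contains the cycle 1–5–4–7–6–3–2–1, so G is not a forest; only forests have treewidth ≤ 1, hence tw(G) ≥ 2. The upper and lower bounds meet at 2, so that is the treewidth.

Treewidth 2.
One optimal decomposition is:
Bags: B1 = {1, 4, 5}  B2 = {1, 4, 7}  B3 = {1, 6, 7}  B4 = {1, 3, 6}  B5 = {1, 2, 3}
Tree: B1–B2, B2–B3, B3–B4, B4–B5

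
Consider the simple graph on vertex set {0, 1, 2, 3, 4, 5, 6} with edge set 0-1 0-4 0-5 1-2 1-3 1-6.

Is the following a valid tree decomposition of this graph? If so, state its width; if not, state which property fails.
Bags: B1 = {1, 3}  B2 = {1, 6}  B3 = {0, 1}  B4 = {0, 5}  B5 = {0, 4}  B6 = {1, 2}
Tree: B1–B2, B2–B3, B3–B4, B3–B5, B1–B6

Vertex coverage: the bags together contain {0, 1, 2, 3, 4, 5, 6}, the full vertex set. Edge coverage: each edge of G has both endpoints in at least one bag. Running intersection: for every vertex, the bags containing it form a connected subtree. All three properties hold, so this is a valid tree decomposition of width max|bag| − 1 = 1, and hence tw(G) ≤ 1.

Yes; width 1.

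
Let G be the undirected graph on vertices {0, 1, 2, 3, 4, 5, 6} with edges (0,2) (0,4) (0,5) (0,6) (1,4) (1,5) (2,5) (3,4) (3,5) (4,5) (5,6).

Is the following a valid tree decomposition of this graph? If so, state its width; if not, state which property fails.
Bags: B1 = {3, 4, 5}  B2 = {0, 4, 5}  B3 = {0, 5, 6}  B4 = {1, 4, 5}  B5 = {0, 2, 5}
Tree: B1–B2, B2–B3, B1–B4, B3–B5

Vertex coverage: the bags together contain {0, 1, 2, 3, 4, 5, 6}, the full vertex set. Edge coverage: each edge of G has both endpoints in at least one bag. Running intersection: for every vertex, the bags containing it form a connected subtree. All three properties hold, so this is a valid tree decomposition of width max|bag| − 1 = 2, and hence tw(G) ≤ 2.

Yes; width 2.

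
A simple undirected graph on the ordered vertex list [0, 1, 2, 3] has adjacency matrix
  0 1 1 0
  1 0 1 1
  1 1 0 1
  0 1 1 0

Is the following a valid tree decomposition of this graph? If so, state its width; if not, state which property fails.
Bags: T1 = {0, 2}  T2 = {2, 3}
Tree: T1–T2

No — vertex 1 appears in no bag.

A tree decomposition must satisfy three properties: every vertex lies in some bag; for every edge, both endpoints lie together in some bag; and for every vertex, the bags containing it form a connected subtree. Here vertex 1 appears in no bag, so the decomposition is invalid.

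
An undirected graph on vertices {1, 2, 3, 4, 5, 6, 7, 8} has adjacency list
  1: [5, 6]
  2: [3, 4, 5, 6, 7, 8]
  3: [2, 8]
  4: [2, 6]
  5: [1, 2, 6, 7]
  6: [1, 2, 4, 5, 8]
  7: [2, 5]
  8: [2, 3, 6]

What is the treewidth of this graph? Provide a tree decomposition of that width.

Treewidth 2.
Bags: B1 = {2, 5, 6}  B2 = {2, 5, 7}  B3 = {1, 5, 6}  B4 = {2, 4, 6}  B5 = {2, 6, 8}  B6 = {2, 3, 8}
Tree: B1–B2, B1–B3, B1–B4, B1–B5, B5–B6

The largest bag has 3 vertices, giving width 2; this decomposition certifies tw(G) ≤ 2. Conversely, {1, 5, 6} is a clique of size 3, and the vertices of any clique must share a bag in every tree decomposition; so some bag has ≥ 3 vertices and tw(G) ≥ 2. Therefore the treewidth is 2.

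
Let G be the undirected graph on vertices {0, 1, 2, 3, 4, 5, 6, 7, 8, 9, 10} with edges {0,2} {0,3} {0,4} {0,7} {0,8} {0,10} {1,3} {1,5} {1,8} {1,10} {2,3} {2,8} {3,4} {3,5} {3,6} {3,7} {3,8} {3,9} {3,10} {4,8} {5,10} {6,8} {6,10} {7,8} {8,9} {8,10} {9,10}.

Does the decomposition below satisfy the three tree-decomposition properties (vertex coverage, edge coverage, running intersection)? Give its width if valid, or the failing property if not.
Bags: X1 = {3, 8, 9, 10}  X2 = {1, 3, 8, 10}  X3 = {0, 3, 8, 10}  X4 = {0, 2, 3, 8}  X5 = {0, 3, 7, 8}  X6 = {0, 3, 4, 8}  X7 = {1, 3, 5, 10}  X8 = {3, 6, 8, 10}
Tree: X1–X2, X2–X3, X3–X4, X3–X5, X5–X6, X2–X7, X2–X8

Every vertex of G appears in some bag (union = {0, 1, 2, 3, 4, 5, 6, 7, 8, 9, 10}); every edge is covered by a bag; and for each vertex v the set of bags containing v is connected in the bag tree. The decomposition is therefore valid. The largest bag has 4 vertices, so the width is 3.

Yes; width 3.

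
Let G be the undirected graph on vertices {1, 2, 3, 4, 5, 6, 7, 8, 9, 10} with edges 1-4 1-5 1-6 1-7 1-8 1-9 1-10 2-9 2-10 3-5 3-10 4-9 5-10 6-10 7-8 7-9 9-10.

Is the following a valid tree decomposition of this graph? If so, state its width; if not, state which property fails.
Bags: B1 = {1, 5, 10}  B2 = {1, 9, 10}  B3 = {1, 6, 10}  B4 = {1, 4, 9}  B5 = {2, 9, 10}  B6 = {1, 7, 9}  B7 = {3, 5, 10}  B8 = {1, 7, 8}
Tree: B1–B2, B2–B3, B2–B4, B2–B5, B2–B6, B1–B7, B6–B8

Checking the three conditions: (i) the bags cover all of {1, 2, 3, 4, 5, 6, 7, 8, 9, 10}; (ii) for each edge, some bag contains both endpoints; (iii) the bags containing any fixed vertex form a subtree. All hold, so the decomposition is valid with width 3 − 1 = 2.

Yes; width 2.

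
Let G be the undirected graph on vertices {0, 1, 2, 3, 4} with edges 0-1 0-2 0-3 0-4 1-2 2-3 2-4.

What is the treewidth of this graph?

A width-2 tree decomposition is:
Bags: B1 = {0, 1, 2}  B2 = {0, 2, 4}  B3 = {0, 2, 3}
Tree: B1–B2, B1–B3
Each bag holds 3 vertices, so the decomposition has width 2, which upper-bounds the treewidth. For the lower bound, the 3 vertices {0, 1, 2} are pairwise adjacent, and any tree decomposition puts a clique entirely inside one bag — forcing width ≥ 2. Therefore the treewidth is 2.

2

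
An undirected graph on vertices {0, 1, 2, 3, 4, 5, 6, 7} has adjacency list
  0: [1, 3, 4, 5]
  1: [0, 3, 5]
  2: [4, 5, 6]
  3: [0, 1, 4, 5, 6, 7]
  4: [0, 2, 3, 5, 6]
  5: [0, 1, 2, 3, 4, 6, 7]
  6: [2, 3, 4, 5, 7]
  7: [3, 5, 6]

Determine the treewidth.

A width-3 tree decomposition is:
Bags: B1 = {0, 3, 4, 5}  B2 = {3, 4, 5, 6}  B3 = {3, 5, 6, 7}  B4 = {2, 4, 5, 6}  B5 = {0, 1, 3, 5}
Tree: B1–B2, B2–B3, B2–B4, B1–B5
Every bag has size at most 4, so the width is 4 − 1 = 3 and tw(G) ≤ 3. Conversely, {2, 4, 5, 6} is a clique of size 4, and the vertices of any clique must share a bag in every tree decomposition; so some bag has ≥ 4 vertices and tw(G) ≥ 3. Hence tw(G) = 3 exactly.

3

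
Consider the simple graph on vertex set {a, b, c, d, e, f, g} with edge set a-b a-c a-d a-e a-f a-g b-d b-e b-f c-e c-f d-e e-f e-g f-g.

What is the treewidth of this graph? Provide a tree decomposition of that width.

Every bag has size at most 4, so the width is 4 − 1 = 3 and tw(G) ≤ 3. On the other hand G contains the 4-clique {a, b, d, e}. A clique must lie in a single bag of any decomposition, so no decomposition can have width below 3. Therefore the treewidth is 3.

Treewidth 3.
Bags: B1 = {a, e, f, g}  B2 = {a, b, e, f}  B3 = {a, c, e, f}  B4 = {a, b, d, e}
Tree: B1–B2, B1–B3, B2–B4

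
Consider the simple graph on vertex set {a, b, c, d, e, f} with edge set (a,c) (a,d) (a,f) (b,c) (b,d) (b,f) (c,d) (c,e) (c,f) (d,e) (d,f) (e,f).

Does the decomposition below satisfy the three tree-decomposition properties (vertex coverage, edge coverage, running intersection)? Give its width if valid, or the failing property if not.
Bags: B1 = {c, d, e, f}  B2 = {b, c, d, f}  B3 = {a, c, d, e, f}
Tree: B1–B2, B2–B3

A tree decomposition must satisfy three properties: every vertex lies in some bag; for every edge, both endpoints lie together in some bag; and for every vertex, the bags containing it form a connected subtree. Here bags containing vertex e are not connected in the tree, so the decomposition is invalid.

No — bags containing vertex e are not connected in the tree.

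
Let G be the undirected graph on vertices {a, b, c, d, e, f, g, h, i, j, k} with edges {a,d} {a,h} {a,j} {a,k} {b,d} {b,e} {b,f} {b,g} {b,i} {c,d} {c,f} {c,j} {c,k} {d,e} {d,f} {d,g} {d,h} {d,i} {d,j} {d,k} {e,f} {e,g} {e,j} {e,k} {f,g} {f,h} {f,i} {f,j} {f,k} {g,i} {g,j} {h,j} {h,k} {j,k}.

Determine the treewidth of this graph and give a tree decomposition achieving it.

Treewidth 4.
One optimal decomposition is:
Bags: B1 = {d, e, f, j, k}  B2 = {c, d, f, j, k}  B3 = {d, f, h, j, k}  B4 = {d, e, f, g, j}  B5 = {a, d, h, j, k}  B6 = {b, d, e, f, g}  B7 = {b, d, f, g, i}
Tree: B1–B2, B2–B3, B1–B4, B3–B5, B4–B6, B6–B7

Each bag holds 5 vertices, so the decomposition has width 4, which upper-bounds the treewidth. For the lower bound, the 5 vertices {a, d, h, j, k} are pairwise adjacent, and any tree decomposition puts a clique entirely inside one bag — forcing width ≥ 4. Hence tw(G) = 4 exactly.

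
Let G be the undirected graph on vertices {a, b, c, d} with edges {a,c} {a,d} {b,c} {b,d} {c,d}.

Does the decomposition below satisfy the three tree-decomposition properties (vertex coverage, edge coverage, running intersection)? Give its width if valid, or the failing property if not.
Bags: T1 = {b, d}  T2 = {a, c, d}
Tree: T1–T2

A tree decomposition must satisfy three properties: every vertex lies in some bag; for every edge, both endpoints lie together in some bag; and for every vertex, the bags containing it form a connected subtree. Here edge (c,b) lies in no bag, so the decomposition is invalid.

No — edge (c,b) lies in no bag.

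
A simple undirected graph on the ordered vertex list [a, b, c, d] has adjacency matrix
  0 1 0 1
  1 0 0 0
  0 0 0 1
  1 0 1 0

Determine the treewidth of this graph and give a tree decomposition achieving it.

Treewidth 1.
One such decomposition:
Bags: B1 = {c, d}  B2 = {a, d}  B3 = {a, b}
Tree: B1–B2, B2–B3

The largest bag has 2 vertices, giving width 1; this decomposition certifies tw(G) ≤ 1. Any graph with an edge has treewidth ≥ 1, and G has the edge c–d. Therefore the treewidth is 1.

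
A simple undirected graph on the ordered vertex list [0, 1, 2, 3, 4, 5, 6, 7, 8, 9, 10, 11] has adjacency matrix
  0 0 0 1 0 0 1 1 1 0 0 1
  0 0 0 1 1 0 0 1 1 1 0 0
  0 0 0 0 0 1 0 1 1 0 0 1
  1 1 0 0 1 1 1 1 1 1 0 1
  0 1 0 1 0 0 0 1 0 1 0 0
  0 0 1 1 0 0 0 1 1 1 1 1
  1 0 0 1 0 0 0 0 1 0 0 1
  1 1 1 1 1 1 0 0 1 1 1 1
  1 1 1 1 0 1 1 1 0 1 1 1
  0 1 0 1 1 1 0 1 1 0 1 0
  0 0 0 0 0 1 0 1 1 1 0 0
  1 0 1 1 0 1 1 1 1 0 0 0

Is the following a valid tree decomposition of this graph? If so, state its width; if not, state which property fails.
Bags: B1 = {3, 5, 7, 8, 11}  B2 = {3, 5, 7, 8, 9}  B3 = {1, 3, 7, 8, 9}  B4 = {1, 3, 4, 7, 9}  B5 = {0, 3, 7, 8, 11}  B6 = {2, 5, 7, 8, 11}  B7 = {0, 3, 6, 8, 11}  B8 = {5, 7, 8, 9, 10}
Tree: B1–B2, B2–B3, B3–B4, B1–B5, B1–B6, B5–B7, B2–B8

Yes; width 4.

Checking the three conditions: (i) the bags cover all of {0, 1, 2, 3, 4, 5, 6, 7, 8, 9, 10, 11}; (ii) for each edge, some bag contains both endpoints; (iii) the bags containing any fixed vertex form a subtree. All hold, so the decomposition is valid with width 5 − 1 = 4.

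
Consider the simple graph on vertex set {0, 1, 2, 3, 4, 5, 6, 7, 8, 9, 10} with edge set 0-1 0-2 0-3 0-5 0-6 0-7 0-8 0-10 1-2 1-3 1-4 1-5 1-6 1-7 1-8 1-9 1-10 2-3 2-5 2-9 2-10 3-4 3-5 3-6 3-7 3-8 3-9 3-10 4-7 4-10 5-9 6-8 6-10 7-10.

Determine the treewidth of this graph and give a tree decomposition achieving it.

Each bag holds 5 vertices, so the decomposition has width 4, which upper-bounds the treewidth. Conversely, {0, 1, 3, 6, 8} is a clique of size 5, and the vertices of any clique must share a bag in every tree decomposition; so some bag has ≥ 5 vertices and tw(G) ≥ 4. Combining the bounds, tw(G) = 4.

Treewidth 4.
Bags: B1 = {0, 1, 2, 3, 10}  B2 = {0, 1, 3, 6, 10}  B3 = {0, 1, 3, 7, 10}  B4 = {0, 1, 2, 3, 5}  B5 = {1, 3, 4, 7, 10}  B6 = {1, 2, 3, 5, 9}  B7 = {0, 1, 3, 6, 8}
Tree: B1–B2, B1–B3, B1–B4, B3–B5, B4–B6, B2–B7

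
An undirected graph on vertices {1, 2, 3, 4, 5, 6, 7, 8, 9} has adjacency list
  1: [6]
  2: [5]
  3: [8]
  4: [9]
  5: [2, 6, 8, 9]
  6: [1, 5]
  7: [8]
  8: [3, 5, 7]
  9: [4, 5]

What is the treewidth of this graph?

A width-1 tree decomposition is:
Bags: B1 = {5, 9}  B2 = {5, 8}  B3 = {7, 8}  B4 = {3, 8}  B5 = {4, 9}  B6 = {2, 5}  B7 = {5, 6}  B8 = {1, 6}
Tree: B1–B2, B2–B3, B2–B4, B1–B5, B1–B6, B1–B7, B7–B8
Each bag holds 2 vertices, so the decomposition has width 1, which upper-bounds the treewidth. Since G has at least one edge (e.g. 5–9), it is not an edgeless graph, so tw(G) ≥ 1. Combining the bounds, tw(G) = 1.

1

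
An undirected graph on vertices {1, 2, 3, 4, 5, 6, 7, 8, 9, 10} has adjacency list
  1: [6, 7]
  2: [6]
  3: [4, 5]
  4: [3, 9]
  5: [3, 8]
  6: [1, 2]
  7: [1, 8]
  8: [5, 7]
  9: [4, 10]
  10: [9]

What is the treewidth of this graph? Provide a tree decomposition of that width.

The largest bag has 2 vertices, giving width 1; this decomposition certifies tw(G) ≤ 1. Since G has at least one edge (e.g. 10–9), it is not an edgeless graph, so tw(G) ≥ 1. Combining the bounds, tw(G) = 1.

Treewidth 1.
One such decomposition:
Bags: B1 = {9, 10}  B2 = {4, 9}  B3 = {3, 4}  B4 = {3, 5}  B5 = {5, 8}  B6 = {7, 8}  B7 = {1, 7}  B8 = {1, 6}  B9 = {2, 6}
Tree: B1–B2, B2–B3, B3–B4, B4–B5, B5–B6, B6–B7, B7–B8, B8–B9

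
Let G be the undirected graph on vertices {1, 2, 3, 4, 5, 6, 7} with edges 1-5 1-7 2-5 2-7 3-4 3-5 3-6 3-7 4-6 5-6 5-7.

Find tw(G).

A width-2 tree decomposition is:
Bags: B1 = {3, 5, 6}  B2 = {3, 4, 6}  B3 = {3, 5, 7}  B4 = {1, 5, 7}  B5 = {2, 5, 7}
Tree: B1–B2, B1–B3, B3–B4, B3–B5
Every bag has size at most 3, so the width is 3 − 1 = 2 and tw(G) ≤ 2. For the lower bound, the 3 vertices {3, 4, 6} are pairwise adjacent, and any tree decomposition puts a clique entirely inside one bag — forcing width ≥ 2. Combining the bounds, tw(G) = 2.

2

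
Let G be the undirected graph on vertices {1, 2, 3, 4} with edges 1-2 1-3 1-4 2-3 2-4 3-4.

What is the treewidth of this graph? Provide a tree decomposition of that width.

Treewidth 3.
One optimal decomposition is:
Bags: B1 = {1, 2, 3, 4}
Tree: (single bag)

A single bag containing all 4 vertices is trivially a valid decomposition of width 3. On the other hand G contains the 4-clique {1, 2, 3, 4}. A clique must lie in a single bag of any decomposition, so no decomposition can have width below 3. The upper and lower bounds meet at 3, so that is the treewidth.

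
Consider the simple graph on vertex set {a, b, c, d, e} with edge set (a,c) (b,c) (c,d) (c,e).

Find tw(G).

1

A width-1 tree decomposition is:
Bags: B1 = {c, d}  B2 = {c, e}  B3 = {a, c}  B4 = {b, c}
Tree: B1–B2, B2–B3, B2–B4
The largest bag has 2 vertices, giving width 1; this decomposition certifies tw(G) ≤ 1. Since G has at least one edge (e.g. c–d), it is not an edgeless graph, so tw(G) ≥ 1. The upper and lower bounds meet at 1, so that is the treewidth.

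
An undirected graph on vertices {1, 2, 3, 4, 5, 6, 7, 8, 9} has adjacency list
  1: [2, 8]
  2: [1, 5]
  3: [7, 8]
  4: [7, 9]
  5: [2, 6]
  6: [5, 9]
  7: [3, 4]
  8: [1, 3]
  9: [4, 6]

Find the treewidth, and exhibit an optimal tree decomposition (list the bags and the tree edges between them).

Treewidth 2.
One optimal decomposition is:
Bags: B1 = {5, 6, 9}  B2 = {2, 5, 9}  B3 = {1, 2, 9}  B4 = {1, 8, 9}  B5 = {3, 8, 9}  B6 = {3, 7, 9}  B7 = {4, 7, 9}
Tree: B1–B2, B2–B3, B3–B4, B4–B5, B5–B6, B6–B7

Every bag has size at most 3, so the width is 3 − 1 = 2 and tw(G) ≤ 2. Since 9–6–5–2–1–8–3–7–4–9 is a cycle in G, G is not acyclic. Forests are exactly the graphs of treewidth ≤ 1, so tw(G) ≥ 2. Hence tw(G) = 2 exactly.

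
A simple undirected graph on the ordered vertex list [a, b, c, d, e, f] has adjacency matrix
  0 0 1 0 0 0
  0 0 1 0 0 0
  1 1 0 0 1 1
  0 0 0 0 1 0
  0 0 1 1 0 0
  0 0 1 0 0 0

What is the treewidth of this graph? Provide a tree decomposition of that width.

Every bag has size at most 2, so the width is 2 − 1 = 1 and tw(G) ≤ 1. G has an edge, so its treewidth is at least 1. Hence tw(G) = 1 exactly.

Treewidth 1.
One such decomposition:
Bags: B1 = {c, e}  B2 = {a, c}  B3 = {c, f}  B4 = {d, e}  B5 = {b, c}
Tree: B1–B2, B1–B3, B1–B4, B2–B5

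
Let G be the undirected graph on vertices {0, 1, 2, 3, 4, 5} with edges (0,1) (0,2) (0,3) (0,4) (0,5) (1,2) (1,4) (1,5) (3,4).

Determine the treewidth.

2

A width-2 tree decomposition is:
Bags: B1 = {0, 1, 4}  B2 = {0, 1, 2}  B3 = {0, 1, 5}  B4 = {0, 3, 4}
Tree: B1–B2, B2–B3, B1–B4
Every bag has size at most 3, so the width is 3 − 1 = 2 and tw(G) ≤ 2. Conversely, {0, 1, 2} is a clique of size 3, and the vertices of any clique must share a bag in every tree decomposition; so some bag has ≥ 3 vertices and tw(G) ≥ 2. Hence tw(G) = 2 exactly.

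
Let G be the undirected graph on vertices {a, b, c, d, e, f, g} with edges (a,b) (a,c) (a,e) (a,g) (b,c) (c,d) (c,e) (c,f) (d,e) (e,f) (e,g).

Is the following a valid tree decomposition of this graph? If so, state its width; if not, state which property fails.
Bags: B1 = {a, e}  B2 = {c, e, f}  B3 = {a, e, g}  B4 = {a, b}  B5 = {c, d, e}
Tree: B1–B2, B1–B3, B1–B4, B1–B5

No — edge (c,a) lies in no bag.

A tree decomposition must satisfy three properties: every vertex lies in some bag; for every edge, both endpoints lie together in some bag; and for every vertex, the bags containing it form a connected subtree. Here edge (c,a) lies in no bag, so the decomposition is invalid.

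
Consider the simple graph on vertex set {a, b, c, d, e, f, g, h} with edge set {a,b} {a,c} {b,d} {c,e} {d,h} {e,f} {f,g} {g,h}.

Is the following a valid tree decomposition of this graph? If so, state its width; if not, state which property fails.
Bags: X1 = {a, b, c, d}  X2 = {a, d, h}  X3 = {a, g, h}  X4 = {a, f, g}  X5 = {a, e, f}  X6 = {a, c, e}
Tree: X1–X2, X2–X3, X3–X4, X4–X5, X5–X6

No — bags containing vertex c are not connected in the tree.

A tree decomposition must satisfy three properties: every vertex lies in some bag; for every edge, both endpoints lie together in some bag; and for every vertex, the bags containing it form a connected subtree. Here bags containing vertex c are not connected in the tree, so the decomposition is invalid.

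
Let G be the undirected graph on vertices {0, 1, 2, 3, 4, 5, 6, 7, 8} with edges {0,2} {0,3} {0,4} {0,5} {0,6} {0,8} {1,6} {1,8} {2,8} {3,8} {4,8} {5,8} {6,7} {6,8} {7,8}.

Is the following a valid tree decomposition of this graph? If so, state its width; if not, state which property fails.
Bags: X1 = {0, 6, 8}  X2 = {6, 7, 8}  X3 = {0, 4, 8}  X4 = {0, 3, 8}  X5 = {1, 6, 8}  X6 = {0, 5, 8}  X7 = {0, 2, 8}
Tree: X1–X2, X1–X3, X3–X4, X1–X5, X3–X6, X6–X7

Checking the three conditions: (i) the bags cover all of {0, 1, 2, 3, 4, 5, 6, 7, 8}; (ii) for each edge, some bag contains both endpoints; (iii) the bags containing any fixed vertex form a subtree. All hold, so the decomposition is valid with width 3 − 1 = 2.

Yes; width 2.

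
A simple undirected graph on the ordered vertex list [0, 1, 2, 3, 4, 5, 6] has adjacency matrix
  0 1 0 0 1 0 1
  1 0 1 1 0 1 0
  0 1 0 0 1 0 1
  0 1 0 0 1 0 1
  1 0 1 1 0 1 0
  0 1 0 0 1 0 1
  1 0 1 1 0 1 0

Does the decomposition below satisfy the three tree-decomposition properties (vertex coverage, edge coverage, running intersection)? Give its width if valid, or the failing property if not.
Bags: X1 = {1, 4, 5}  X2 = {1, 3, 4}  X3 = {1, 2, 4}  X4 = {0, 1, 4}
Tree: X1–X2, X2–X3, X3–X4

A tree decomposition must satisfy three properties: every vertex lies in some bag; for every edge, both endpoints lie together in some bag; and for every vertex, the bags containing it form a connected subtree. Here vertex 6 appears in no bag, so the decomposition is invalid.

No — vertex 6 appears in no bag.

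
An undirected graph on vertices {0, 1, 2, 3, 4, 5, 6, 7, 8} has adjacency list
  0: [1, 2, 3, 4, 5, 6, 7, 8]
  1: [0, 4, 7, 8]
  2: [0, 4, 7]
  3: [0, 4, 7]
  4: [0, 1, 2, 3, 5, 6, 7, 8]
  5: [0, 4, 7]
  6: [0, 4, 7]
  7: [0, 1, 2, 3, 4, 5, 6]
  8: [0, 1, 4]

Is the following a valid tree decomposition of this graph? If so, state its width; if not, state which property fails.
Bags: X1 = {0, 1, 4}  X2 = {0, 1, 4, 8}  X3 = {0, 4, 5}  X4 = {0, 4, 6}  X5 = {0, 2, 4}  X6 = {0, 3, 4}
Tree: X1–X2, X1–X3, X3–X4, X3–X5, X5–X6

A tree decomposition must satisfy three properties: every vertex lies in some bag; for every edge, both endpoints lie together in some bag; and for every vertex, the bags containing it form a connected subtree. Here vertex 7 appears in no bag, so the decomposition is invalid.

No — vertex 7 appears in no bag.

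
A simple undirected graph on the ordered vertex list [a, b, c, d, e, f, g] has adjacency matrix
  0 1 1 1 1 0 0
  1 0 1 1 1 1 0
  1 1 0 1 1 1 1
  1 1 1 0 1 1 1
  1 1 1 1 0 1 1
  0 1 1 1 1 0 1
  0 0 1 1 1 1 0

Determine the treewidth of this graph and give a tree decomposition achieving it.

Every bag has size at most 5, so the width is 5 − 1 = 4 and tw(G) ≤ 4. For the lower bound, the 5 vertices {a, b, c, d, e} are pairwise adjacent, and any tree decomposition puts a clique entirely inside one bag — forcing width ≥ 4. Therefore the treewidth is 4.

Treewidth 4.
One such decomposition:
Bags: B1 = {b, c, d, e, f}  B2 = {c, d, e, f, g}  B3 = {a, b, c, d, e}
Tree: B1–B2, B1–B3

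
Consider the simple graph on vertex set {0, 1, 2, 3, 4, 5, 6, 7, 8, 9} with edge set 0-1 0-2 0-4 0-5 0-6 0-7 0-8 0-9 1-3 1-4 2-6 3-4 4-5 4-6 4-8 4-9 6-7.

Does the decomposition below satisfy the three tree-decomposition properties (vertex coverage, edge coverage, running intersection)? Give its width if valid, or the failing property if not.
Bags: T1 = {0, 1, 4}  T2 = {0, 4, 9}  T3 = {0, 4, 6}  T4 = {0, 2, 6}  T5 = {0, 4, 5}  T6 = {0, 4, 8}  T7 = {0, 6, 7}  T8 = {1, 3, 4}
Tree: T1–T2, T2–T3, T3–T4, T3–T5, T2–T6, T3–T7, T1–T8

Yes; width 2.

Every vertex of G appears in some bag (union = {0, 1, 2, 3, 4, 5, 6, 7, 8, 9}); every edge is covered by a bag; and for each vertex v the set of bags containing v is connected in the bag tree. The decomposition is therefore valid. The largest bag has 3 vertices, so the width is 2.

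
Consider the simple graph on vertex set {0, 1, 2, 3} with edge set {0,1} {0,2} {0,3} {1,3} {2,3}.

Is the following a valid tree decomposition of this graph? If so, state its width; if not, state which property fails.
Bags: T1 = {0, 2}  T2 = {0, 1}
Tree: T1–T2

No — vertex 3 appears in no bag.

A tree decomposition must satisfy three properties: every vertex lies in some bag; for every edge, both endpoints lie together in some bag; and for every vertex, the bags containing it form a connected subtree. Here vertex 3 appears in no bag, so the decomposition is invalid.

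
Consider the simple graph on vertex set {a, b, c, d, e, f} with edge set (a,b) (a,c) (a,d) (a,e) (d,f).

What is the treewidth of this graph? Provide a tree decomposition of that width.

Each bag holds 2 vertices, so the decomposition has width 1, which upper-bounds the treewidth. G has an edge, so its treewidth is at least 1. Combining the bounds, tw(G) = 1.

Treewidth 1.
Bags: B1 = {a, d}  B2 = {a, b}  B3 = {d, f}  B4 = {a, e}  B5 = {a, c}
Tree: B1–B2, B1–B3, B1–B4, B2–B5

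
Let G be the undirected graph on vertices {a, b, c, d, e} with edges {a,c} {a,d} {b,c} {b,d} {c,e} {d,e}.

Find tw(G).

2

A width-2 tree decomposition is:
Bags: B1 = {b, c, d}  B2 = {a, c, d}  B3 = {c, d, e}
Tree: B1–B2, B2–B3
The largest bag has 3 vertices, giving width 2; this decomposition certifies tw(G) ≤ 2. The edges d–b–c–a–d form a cycle, so G is not a tree and its treewidth is at least 2. Therefore the treewidth is 2.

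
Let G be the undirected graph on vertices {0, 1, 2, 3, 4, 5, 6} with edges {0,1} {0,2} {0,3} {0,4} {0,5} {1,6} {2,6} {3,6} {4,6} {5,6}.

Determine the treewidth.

2

A width-2 tree decomposition is:
Bags: B1 = {0, 2, 6}  B2 = {0, 4, 6}  B3 = {0, 1, 6}  B4 = {0, 5, 6}  B5 = {0, 3, 6}
Tree: B1–B2, B2–B3, B3–B4, B4–B5
Each bag holds 3 vertices, so the decomposition has width 2, which upper-bounds the treewidth. The edges 6–2–0–4–6 form a cycle, so G is not a tree and its treewidth is at least 2. Hence tw(G) = 2 exactly.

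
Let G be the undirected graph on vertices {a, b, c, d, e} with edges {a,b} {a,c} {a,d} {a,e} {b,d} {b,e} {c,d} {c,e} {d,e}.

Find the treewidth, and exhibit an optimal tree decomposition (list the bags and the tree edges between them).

Every bag has size at most 4, so the width is 4 − 1 = 3 and tw(G) ≤ 3. For the lower bound, the 4 vertices {a, c, d, e} are pairwise adjacent, and any tree decomposition puts a clique entirely inside one bag — forcing width ≥ 3. Combining the bounds, tw(G) = 3.

Treewidth 3.
One optimal decomposition is:
Bags: B1 = {a, b, d, e}  B2 = {a, c, d, e}
Tree: B1–B2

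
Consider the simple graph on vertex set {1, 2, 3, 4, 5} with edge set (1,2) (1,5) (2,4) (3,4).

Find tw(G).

1

A width-1 tree decomposition is:
Bags: B1 = {3, 4}  B2 = {2, 4}  B3 = {1, 2}  B4 = {1, 5}
Tree: B1–B2, B2–B3, B3–B4
The largest bag has 2 vertices, giving width 1; this decomposition certifies tw(G) ≤ 1. Any graph with an edge has treewidth ≥ 1, and G has the edge 3–4. Hence tw(G) = 1 exactly.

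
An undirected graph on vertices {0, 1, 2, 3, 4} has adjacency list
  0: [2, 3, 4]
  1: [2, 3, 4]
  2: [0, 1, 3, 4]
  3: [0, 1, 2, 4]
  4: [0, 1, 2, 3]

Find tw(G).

3

A width-3 tree decomposition is:
Bags: B1 = {0, 2, 3, 4}  B2 = {1, 2, 3, 4}
Tree: B1–B2
Every bag has size at most 4, so the width is 4 − 1 = 3 and tw(G) ≤ 3. On the other hand G contains the 4-clique {0, 2, 3, 4}. A clique must lie in a single bag of any decomposition, so no decomposition can have width below 3. Hence tw(G) = 3 exactly.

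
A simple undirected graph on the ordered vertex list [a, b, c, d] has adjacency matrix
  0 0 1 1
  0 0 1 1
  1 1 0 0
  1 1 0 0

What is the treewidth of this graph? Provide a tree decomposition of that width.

Treewidth 2.
Bags: B1 = {a, c, d}  B2 = {b, c, d}
Tree: B1–B2

Each bag holds 3 vertices, so the decomposition has width 2, which upper-bounds the treewidth. The edges d–a–c–b–d form a cycle, so G is not a tree and its treewidth is at least 2. Combining the bounds, tw(G) = 2.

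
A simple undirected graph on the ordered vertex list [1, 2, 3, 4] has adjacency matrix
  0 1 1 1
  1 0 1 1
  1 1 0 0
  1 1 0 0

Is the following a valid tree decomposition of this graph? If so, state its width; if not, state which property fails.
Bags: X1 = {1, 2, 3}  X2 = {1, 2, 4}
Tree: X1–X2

Checking the three conditions: (i) the bags cover all of {1, 2, 3, 4}; (ii) for each edge, some bag contains both endpoints; (iii) the bags containing any fixed vertex form a subtree. All hold, so the decomposition is valid with width 3 − 1 = 2.

Yes; width 2.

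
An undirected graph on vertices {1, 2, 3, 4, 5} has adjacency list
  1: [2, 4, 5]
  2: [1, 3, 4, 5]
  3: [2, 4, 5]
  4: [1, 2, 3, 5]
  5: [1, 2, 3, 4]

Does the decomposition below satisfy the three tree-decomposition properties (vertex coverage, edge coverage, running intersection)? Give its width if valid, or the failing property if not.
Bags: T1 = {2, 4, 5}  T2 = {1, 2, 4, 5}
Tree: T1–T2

No — vertex 3 appears in no bag.

A tree decomposition must satisfy three properties: every vertex lies in some bag; for every edge, both endpoints lie together in some bag; and for every vertex, the bags containing it form a connected subtree. Here vertex 3 appears in no bag, so the decomposition is invalid.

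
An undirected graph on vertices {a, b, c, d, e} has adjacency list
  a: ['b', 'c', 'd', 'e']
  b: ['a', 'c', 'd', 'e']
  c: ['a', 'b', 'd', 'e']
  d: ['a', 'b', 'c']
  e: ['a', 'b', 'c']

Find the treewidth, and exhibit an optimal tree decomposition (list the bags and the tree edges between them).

Treewidth 3.
One such decomposition:
Bags: B1 = {a, b, c, d}  B2 = {a, b, c, e}
Tree: B1–B2

Every bag has size at most 4, so the width is 4 − 1 = 3 and tw(G) ≤ 3. Conversely, {a, b, c, d} is a clique of size 4, and the vertices of any clique must share a bag in every tree decomposition; so some bag has ≥ 4 vertices and tw(G) ≥ 3. Combining the bounds, tw(G) = 3.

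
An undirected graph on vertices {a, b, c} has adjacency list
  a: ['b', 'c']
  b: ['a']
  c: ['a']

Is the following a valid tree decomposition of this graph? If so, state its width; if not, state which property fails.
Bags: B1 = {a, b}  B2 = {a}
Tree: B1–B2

A tree decomposition must satisfy three properties: every vertex lies in some bag; for every edge, both endpoints lie together in some bag; and for every vertex, the bags containing it form a connected subtree. Here vertex c appears in no bag, so the decomposition is invalid.

No — vertex c appears in no bag.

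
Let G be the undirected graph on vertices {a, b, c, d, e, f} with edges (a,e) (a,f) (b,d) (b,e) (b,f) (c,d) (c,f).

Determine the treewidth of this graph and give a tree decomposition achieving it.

Every bag has size at most 3, so the width is 3 − 1 = 2 and tw(G) ≤ 2. Since e–a–f–b–e is a cycle in G, G is not acyclic. Forests are exactly the graphs of treewidth ≤ 1, so tw(G) ≥ 2. Therefore the treewidth is 2.

Treewidth 2.
One such decomposition:
Bags: B1 = {a, b, e}  B2 = {a, b, f}  B3 = {b, d, f}  B4 = {c, d, f}
Tree: B1–B2, B2–B3, B3–B4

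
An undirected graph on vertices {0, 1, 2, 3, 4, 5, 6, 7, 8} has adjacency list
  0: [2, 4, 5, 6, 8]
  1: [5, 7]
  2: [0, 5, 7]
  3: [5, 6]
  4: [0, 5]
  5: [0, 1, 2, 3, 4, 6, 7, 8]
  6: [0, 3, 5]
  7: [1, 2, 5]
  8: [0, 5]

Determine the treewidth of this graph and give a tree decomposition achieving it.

Every bag has size at most 3, so the width is 3 − 1 = 2 and tw(G) ≤ 2. Conversely, {0, 5, 8} is a clique of size 3, and the vertices of any clique must share a bag in every tree decomposition; so some bag has ≥ 3 vertices and tw(G) ≥ 2. Hence tw(G) = 2 exactly.

Treewidth 2.
One such decomposition:
Bags: B1 = {0, 2, 5}  B2 = {0, 4, 5}  B3 = {0, 5, 6}  B4 = {3, 5, 6}  B5 = {2, 5, 7}  B6 = {0, 5, 8}  B7 = {1, 5, 7}
Tree: B1–B2, B2–B3, B3–B4, B1–B5, B1–B6, B5–B7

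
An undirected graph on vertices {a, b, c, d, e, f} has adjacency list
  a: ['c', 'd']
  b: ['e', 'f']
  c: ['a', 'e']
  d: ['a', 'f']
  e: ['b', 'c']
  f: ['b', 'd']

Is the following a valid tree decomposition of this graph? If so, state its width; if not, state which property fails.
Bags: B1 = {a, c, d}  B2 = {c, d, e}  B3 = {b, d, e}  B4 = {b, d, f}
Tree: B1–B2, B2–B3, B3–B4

Yes; width 2.

Checking the three conditions: (i) the bags cover all of {a, b, c, d, e, f}; (ii) for each edge, some bag contains both endpoints; (iii) the bags containing any fixed vertex form a subtree. All hold, so the decomposition is valid with width 3 − 1 = 2.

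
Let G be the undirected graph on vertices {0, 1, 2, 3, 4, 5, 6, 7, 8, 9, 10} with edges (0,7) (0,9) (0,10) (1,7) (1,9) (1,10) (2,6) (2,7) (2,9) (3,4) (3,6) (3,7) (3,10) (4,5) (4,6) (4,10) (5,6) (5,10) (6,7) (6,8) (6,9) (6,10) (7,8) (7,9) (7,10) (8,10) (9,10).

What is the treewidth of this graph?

3

A width-3 tree decomposition is:
Bags: B1 = {6, 7, 9, 10}  B2 = {0, 7, 9, 10}  B3 = {2, 6, 7, 9}  B4 = {1, 7, 9, 10}  B5 = {3, 6, 7, 10}  B6 = {6, 7, 8, 10}  B7 = {3, 4, 6, 10}  B8 = {4, 5, 6, 10}
Tree: B1–B2, B1–B3, B2–B4, B1–B5, B1–B6, B5–B7, B7–B8
Every bag has size at most 4, so the width is 4 − 1 = 3 and tw(G) ≤ 3. For the lower bound, the 4 vertices {2, 6, 7, 9} are pairwise adjacent, and any tree decomposition puts a clique entirely inside one bag — forcing width ≥ 3. Hence tw(G) = 3 exactly.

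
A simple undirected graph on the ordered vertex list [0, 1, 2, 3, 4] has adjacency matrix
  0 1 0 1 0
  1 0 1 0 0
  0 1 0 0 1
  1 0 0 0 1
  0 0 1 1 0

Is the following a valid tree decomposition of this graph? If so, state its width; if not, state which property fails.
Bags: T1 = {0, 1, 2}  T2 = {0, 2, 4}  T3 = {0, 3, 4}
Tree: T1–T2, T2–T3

Yes; width 2.

Every vertex of G appears in some bag (union = {0, 1, 2, 3, 4}); every edge is covered by a bag; and for each vertex v the set of bags containing v is connected in the bag tree. The decomposition is therefore valid. The largest bag has 3 vertices, so the width is 2.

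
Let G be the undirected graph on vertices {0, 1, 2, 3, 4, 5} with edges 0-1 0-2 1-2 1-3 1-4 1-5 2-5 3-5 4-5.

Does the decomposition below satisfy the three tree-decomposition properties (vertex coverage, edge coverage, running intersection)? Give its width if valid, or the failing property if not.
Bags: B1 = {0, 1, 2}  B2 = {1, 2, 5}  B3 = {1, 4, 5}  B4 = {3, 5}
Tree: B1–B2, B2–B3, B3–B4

A tree decomposition must satisfy three properties: every vertex lies in some bag; for every edge, both endpoints lie together in some bag; and for every vertex, the bags containing it form a connected subtree. Here edge (1,3) lies in no bag, so the decomposition is invalid.

No — edge (1,3) lies in no bag.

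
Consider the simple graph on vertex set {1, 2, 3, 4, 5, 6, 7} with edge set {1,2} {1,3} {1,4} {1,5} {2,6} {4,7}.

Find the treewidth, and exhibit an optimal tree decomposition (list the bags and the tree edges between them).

The largest bag has 2 vertices, giving width 1; this decomposition certifies tw(G) ≤ 1. Any graph with an edge has treewidth ≥ 1, and G has the edge 1–4. The upper and lower bounds meet at 1, so that is the treewidth.

Treewidth 1.
Bags: B1 = {1, 4}  B2 = {1, 2}  B3 = {1, 5}  B4 = {4, 7}  B5 = {1, 3}  B6 = {2, 6}
Tree: B1–B2, B2–B3, B1–B4, B2–B5, B2–B6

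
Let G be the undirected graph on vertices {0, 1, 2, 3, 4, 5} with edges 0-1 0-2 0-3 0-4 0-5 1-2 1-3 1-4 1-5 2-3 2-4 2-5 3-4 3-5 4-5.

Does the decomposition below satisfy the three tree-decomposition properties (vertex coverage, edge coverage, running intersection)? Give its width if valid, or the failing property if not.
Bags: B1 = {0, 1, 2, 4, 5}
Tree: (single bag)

No — vertex 3 appears in no bag.

A tree decomposition must satisfy three properties: every vertex lies in some bag; for every edge, both endpoints lie together in some bag; and for every vertex, the bags containing it form a connected subtree. Here vertex 3 appears in no bag, so the decomposition is invalid.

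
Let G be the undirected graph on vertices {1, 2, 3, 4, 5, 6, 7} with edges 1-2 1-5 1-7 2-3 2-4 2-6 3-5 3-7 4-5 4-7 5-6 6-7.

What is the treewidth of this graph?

3

A width-3 tree decomposition is:
Bags: B1 = {2, 3, 5, 7}  B2 = {1, 2, 5, 7}  B3 = {2, 5, 6, 7}  B4 = {2, 4, 5, 7}
Tree: B1–B2, B2–B3, B3–B4
Every bag has size at most 4, so the width is 4 − 1 = 3 and tw(G) ≤ 3. For the lower bound: the 4 vertex sets {3,7}, {1,5}, {2}, {6} are disjoint, each induces a connected subgraph, and every pair is joined by at least one edge of G. Contracting each set to a single vertex therefore yields K_{4} as a minor, and since treewidth is minor-monotone, tw(G) ≥ tw(K_{4}) = 3. Therefore the treewidth is 3.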